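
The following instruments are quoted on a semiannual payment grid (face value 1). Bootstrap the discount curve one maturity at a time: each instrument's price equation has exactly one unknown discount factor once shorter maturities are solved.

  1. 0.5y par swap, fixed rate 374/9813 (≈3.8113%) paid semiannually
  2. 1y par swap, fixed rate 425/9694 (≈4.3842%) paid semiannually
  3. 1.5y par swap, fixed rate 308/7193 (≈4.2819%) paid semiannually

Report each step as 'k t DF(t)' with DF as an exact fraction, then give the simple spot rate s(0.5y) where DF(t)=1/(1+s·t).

1 1/2 9813/10000
2 1 383/400
3 3/2 1173/1250
s(0.5y) = (1/(9813/10000) − 1)/(1/2) = 374/9813 ≈ 3.8113%

step 1 [0.5y] swap r/2=187/9813: DF=(1 − 187/9813·(0))/(1+187/9813) = 9813/10000 ≈ 0.981300
step 2 [1y] swap r/2=425/19388: DF=(1 − 425/19388·(0.981300))/(1+425/19388) = 383/400 ≈ 0.957500
step 3 [1.5y] swap r/2=154/7193: DF=(1 − 154/7193·(0.981300+0.957500))/(1+154/7193) = 1173/1250 ≈ 0.938400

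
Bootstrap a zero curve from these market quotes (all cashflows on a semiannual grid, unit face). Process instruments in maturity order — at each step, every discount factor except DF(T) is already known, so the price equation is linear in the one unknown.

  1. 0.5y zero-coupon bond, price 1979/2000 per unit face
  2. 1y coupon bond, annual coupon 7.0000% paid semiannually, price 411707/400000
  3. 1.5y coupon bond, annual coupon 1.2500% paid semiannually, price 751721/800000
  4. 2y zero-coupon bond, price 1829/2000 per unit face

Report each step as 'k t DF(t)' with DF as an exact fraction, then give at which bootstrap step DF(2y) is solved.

1 1/2 1979/2000
2 1 961/1000
3 3/2 9217/10000
4 2 1829/2000
DF(2y) is solved at step 4

step 1 [0.5y] zero: DF = P = 1979/2000 ≈ 0.989500
step 2 [1y] bond c/2=7/200: DF=(411707/400000 − 7/200·(0.989500))/(1+7/200) = 961/1000 ≈ 0.961000
step 3 [1.5y] bond c/2=1/160: DF=(751721/800000 − 1/160·(0.989500+0.961000))/(1+1/160) = 9217/10000 ≈ 0.921700
step 4 [2y] zero: DF = P = 1829/2000 ≈ 0.914500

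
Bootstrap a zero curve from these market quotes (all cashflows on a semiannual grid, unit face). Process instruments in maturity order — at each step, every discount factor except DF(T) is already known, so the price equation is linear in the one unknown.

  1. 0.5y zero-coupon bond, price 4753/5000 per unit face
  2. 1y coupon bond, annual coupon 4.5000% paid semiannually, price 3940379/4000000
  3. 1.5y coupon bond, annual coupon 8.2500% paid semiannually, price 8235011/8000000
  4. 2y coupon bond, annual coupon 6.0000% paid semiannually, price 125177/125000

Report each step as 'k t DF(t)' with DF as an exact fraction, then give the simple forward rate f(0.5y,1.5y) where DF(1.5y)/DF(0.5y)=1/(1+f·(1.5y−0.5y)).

step 1 [0.5y] zero: DF = P = 4753/5000 ≈ 0.950600
step 2 [1y] bond c/2=9/400: DF=(3940379/4000000 − 9/400·(0.950600))/(1+9/400) = 377/400 ≈ 0.942500
step 3 [1.5y] bond c/2=33/800: DF=(8235011/8000000 − 33/800·(0.950600+0.942500))/(1+33/800) = 571/625 ≈ 0.913600
step 4 [2y] bond c/2=3/100: DF=(125177/125000 − 3/100·(0.950600+0.942500+0.913600))/(1+3/100) = 1781/2000 ≈ 0.890500

1 1/2 4753/5000
2 1 377/400
3 3/2 571/625
4 2 1781/2000
f(0.5y,1.5y) = ((4753/5000)/(571/625) − 1)/(1) = 185/4568 ≈ 4.0499%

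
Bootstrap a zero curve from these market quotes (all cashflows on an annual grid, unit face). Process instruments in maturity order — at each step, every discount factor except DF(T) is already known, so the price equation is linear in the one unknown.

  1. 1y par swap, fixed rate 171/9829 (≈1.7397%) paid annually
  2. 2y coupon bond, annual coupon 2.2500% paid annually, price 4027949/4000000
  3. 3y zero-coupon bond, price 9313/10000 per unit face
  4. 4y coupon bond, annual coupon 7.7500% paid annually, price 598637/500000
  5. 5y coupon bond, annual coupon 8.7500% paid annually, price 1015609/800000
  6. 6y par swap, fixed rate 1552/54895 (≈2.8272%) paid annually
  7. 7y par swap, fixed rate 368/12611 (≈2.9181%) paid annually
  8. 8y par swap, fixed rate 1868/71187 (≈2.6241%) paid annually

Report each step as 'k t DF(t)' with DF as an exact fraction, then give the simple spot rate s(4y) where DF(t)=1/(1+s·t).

step 1 [1y] swap r/1=171/9829: DF=(1 − 171/9829·(0))/(1+171/9829) = 9829/10000 ≈ 0.982900
step 2 [2y] bond c/1=9/400: DF=(4027949/4000000 − 9/400·(0.982900))/(1+9/400) = 602/625 ≈ 0.963200
step 3 [3y] zero: DF = P = 9313/10000 ≈ 0.931300
step 4 [4y] bond c/1=31/400: DF=(598637/500000 − 31/400·(0.982900+0.963200+0.931300))/(1+31/400) = 4521/5000 ≈ 0.904200
step 5 [5y] bond c/1=7/80: DF=(1015609/800000 − 7/80·(0.982900+0.963200+0.931300+0.904200))/(1+7/80) = 8631/10000 ≈ 0.863100
step 6 [6y] swap r/1=1552/54895: DF=(1 − 1552/54895·(0.982900+0.963200+0.931300+0.904200+0.863100))/(1+1552/54895) = 528/625 ≈ 0.844800
step 7 [7y] swap r/1=368/12611: DF=(1 − 368/12611·(0.982900+0.963200+0.931300+0.904200+0.863100+0.844800))/(1+368/12611) = 102/125 ≈ 0.816000
step 8 [8y] swap r/1=1868/71187: DF=(1 − 1868/71187·(0.982900+0.963200+0.931300+0.904200+0.863100+0.844800+0.816000))/(1+1868/71187) = 2033/2500 ≈ 0.813200

1 1 9829/10000
2 2 602/625
3 3 9313/10000
4 4 4521/5000
5 5 8631/10000
6 6 528/625
7 7 102/125
8 8 2033/2500
s(4y) = (1/(4521/5000) − 1)/(4) = 479/18084 ≈ 2.6488%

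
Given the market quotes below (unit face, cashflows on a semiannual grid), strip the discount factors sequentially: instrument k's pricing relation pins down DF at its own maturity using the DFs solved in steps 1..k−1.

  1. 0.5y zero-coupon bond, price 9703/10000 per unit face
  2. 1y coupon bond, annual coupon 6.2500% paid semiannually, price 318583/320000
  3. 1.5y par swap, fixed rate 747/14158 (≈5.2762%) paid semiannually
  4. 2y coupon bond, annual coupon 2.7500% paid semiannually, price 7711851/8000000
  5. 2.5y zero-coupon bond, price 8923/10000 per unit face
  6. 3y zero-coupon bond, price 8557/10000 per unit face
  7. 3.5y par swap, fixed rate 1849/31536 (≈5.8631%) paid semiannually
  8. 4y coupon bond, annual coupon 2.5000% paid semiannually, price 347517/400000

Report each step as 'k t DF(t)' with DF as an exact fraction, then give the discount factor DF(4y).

step 1 [0.5y] zero: DF = P = 9703/10000 ≈ 0.970300
step 2 [1y] bond c/2=1/32: DF=(318583/320000 − 1/32·(0.970300))/(1+1/32) = 117/125 ≈ 0.936000
step 3 [1.5y] swap r/2=747/28316: DF=(1 − 747/28316·(0.970300+0.936000))/(1+747/28316) = 9253/10000 ≈ 0.925300
step 4 [2y] bond c/2=11/800: DF=(7711851/8000000 − 11/800·(0.970300+0.936000+0.925300))/(1+11/800) = 73/80 ≈ 0.912500
step 5 [2.5y] zero: DF = P = 8923/10000 ≈ 0.892300
step 6 [3y] zero: DF = P = 8557/10000 ≈ 0.855700
step 7 [3.5y] swap r/2=1849/63072: DF=(1 − 1849/63072·(0.970300+0.936000+0.925300+0.912500+0.892300+0.855700))/(1+1849/63072) = 8151/10000 ≈ 0.815100
step 8 [4y] bond c/2=1/80: DF=(347517/400000 − 1/80·(0.970300+0.936000+0.925300+0.912500+0.892300+0.855700+0.815100))/(1+1/80) = 3901/5000 ≈ 0.780200

1 1/2 9703/10000
2 1 117/125
3 3/2 9253/10000
4 2 73/80
5 5/2 8923/10000
6 3 8557/10000
7 7/2 8151/10000
8 4 3901/5000
DF(4y) = 3901/5000 ≈ 0.780200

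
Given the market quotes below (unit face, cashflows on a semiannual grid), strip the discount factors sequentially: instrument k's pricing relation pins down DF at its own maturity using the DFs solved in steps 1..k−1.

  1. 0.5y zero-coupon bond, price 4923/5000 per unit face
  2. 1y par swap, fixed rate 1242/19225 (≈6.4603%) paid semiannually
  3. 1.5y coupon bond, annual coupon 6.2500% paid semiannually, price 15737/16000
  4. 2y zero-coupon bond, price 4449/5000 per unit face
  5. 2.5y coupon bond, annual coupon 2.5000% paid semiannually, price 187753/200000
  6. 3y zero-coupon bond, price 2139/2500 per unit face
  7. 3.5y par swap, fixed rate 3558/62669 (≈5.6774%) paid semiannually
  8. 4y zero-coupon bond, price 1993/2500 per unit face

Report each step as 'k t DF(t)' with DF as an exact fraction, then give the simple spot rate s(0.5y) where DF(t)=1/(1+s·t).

step 1 [0.5y] zero: DF = P = 4923/5000 ≈ 0.984600
step 2 [1y] swap r/2=621/19225: DF=(1 − 621/19225·(0.984600))/(1+621/19225) = 9379/10000 ≈ 0.937900
step 3 [1.5y] bond c/2=1/32: DF=(15737/16000 − 1/32·(0.984600+0.937900))/(1+1/32) = 1791/2000 ≈ 0.895500
step 4 [2y] zero: DF = P = 4449/5000 ≈ 0.889800
step 5 [2.5y] bond c/2=1/80: DF=(187753/200000 − 1/80·(0.984600+0.937900+0.895500+0.889800))/(1+1/80) = 4407/5000 ≈ 0.881400
step 6 [3y] zero: DF = P = 2139/2500 ≈ 0.855600
step 7 [3.5y] swap r/2=1779/62669: DF=(1 − 1779/62669·(0.984600+0.937900+0.895500+0.889800+0.881400+0.855600))/(1+1779/62669) = 8221/10000 ≈ 0.822100
step 8 [4y] zero: DF = P = 1993/2500 ≈ 0.797200

1 1/2 4923/5000
2 1 9379/10000
3 3/2 1791/2000
4 2 4449/5000
5 5/2 4407/5000
6 3 2139/2500
7 7/2 8221/10000
8 4 1993/2500
s(0.5y) = (1/(4923/5000) − 1)/(1/2) = 154/4923 ≈ 3.1282%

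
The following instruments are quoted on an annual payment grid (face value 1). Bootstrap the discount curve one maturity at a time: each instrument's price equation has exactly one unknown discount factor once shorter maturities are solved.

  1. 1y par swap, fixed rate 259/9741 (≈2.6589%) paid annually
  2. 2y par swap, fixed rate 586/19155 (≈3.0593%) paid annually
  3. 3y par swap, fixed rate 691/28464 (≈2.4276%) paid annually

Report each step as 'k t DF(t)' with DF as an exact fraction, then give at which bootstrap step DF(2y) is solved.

step 1 [1y] swap r/1=259/9741: DF=(1 − 259/9741·(0))/(1+259/9741) = 9741/10000 ≈ 0.974100
step 2 [2y] swap r/1=586/19155: DF=(1 − 586/19155·(0.974100))/(1+586/19155) = 4707/5000 ≈ 0.941400
step 3 [3y] swap r/1=691/28464: DF=(1 − 691/28464·(0.974100+0.941400))/(1+691/28464) = 9309/10000 ≈ 0.930900

1 1 9741/10000
2 2 4707/5000
3 3 9309/10000
DF(2y) is solved at step 2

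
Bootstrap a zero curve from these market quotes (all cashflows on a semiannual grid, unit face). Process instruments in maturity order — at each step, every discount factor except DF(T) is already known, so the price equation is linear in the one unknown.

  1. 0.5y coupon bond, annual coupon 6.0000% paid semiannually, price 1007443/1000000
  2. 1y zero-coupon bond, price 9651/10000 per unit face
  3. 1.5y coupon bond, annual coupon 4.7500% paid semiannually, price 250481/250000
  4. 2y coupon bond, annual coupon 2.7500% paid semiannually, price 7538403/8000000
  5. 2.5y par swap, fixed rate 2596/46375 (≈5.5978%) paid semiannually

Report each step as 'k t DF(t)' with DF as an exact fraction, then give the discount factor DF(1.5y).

1 1/2 9781/10000
2 1 9651/10000
3 3/2 1167/1250
4 2 1781/2000
5 5/2 4351/5000
DF(1.5y) = 1167/1250 ≈ 0.933600

step 1 [0.5y] bond c/2=3/100: DF=(1007443/1000000 − 3/100·(0))/(1+3/100) = 9781/10000 ≈ 0.978100
step 2 [1y] zero: DF = P = 9651/10000 ≈ 0.965100
step 3 [1.5y] bond c/2=19/800: DF=(250481/250000 − 19/800·(0.978100+0.965100))/(1+19/800) = 1167/1250 ≈ 0.933600
step 4 [2y] bond c/2=11/800: DF=(7538403/8000000 − 11/800·(0.978100+0.965100+0.933600))/(1+11/800) = 1781/2000 ≈ 0.890500
step 5 [2.5y] swap r/2=1298/46375: DF=(1 − 1298/46375·(0.978100+0.965100+0.933600+0.890500))/(1+1298/46375) = 4351/5000 ≈ 0.870200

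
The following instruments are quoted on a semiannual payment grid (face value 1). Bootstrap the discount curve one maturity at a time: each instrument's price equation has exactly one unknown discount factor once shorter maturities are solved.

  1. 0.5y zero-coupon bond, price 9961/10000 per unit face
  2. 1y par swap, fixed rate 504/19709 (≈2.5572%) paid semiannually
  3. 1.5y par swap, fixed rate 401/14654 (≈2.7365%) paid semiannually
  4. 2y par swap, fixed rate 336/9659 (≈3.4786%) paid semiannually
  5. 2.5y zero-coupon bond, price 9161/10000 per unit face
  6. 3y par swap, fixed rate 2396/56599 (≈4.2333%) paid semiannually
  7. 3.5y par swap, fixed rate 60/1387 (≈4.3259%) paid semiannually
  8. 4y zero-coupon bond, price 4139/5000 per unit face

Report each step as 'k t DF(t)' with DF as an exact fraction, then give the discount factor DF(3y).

step 1 [0.5y] zero: DF = P = 9961/10000 ≈ 0.996100
step 2 [1y] swap r/2=252/19709: DF=(1 − 252/19709·(0.996100))/(1+252/19709) = 2437/2500 ≈ 0.974800
step 3 [1.5y] swap r/2=401/29308: DF=(1 − 401/29308·(0.996100+0.974800))/(1+401/29308) = 9599/10000 ≈ 0.959900
step 4 [2y] swap r/2=168/9659: DF=(1 − 168/9659·(0.996100+0.974800+0.959900))/(1+168/9659) = 583/625 ≈ 0.932800
step 5 [2.5y] zero: DF = P = 9161/10000 ≈ 0.916100
step 6 [3y] swap r/2=1198/56599: DF=(1 − 1198/56599·(0.996100+0.974800+0.959900+0.932800+0.916100))/(1+1198/56599) = 4401/5000 ≈ 0.880200
step 7 [3.5y] swap r/2=30/1387: DF=(1 − 30/1387·(0.996100+0.974800+0.959900+0.932800+0.916100+0.880200))/(1+30/1387) = 859/1000 ≈ 0.859000
step 8 [4y] zero: DF = P = 4139/5000 ≈ 0.827800

1 1/2 9961/10000
2 1 2437/2500
3 3/2 9599/10000
4 2 583/625
5 5/2 9161/10000
6 3 4401/5000
7 7/2 859/1000
8 4 4139/5000
DF(3y) = 4401/5000 ≈ 0.880200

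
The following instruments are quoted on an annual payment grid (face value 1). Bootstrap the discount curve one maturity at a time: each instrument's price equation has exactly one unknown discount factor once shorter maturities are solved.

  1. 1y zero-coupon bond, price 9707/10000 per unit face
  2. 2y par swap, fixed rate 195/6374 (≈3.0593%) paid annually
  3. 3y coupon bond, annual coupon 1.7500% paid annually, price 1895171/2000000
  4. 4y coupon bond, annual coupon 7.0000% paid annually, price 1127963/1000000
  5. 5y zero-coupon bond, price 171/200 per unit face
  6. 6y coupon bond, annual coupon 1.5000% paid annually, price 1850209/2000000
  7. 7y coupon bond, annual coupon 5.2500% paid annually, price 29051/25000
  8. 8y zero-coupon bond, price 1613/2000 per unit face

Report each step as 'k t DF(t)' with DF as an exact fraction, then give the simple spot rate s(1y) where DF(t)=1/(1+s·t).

step 1 [1y] zero: DF = P = 9707/10000 ≈ 0.970700
step 2 [2y] swap r/1=195/6374: DF=(1 − 195/6374·(0.970700))/(1+195/6374) = 1883/2000 ≈ 0.941500
step 3 [3y] bond c/1=7/400: DF=(1895171/2000000 − 7/400·(0.970700+0.941500))/(1+7/400) = 1123/1250 ≈ 0.898400
step 4 [4y] bond c/1=7/100: DF=(1127963/1000000 − 7/100·(0.970700+0.941500+0.898400))/(1+7/100) = 8703/10000 ≈ 0.870300
step 5 [5y] zero: DF = P = 171/200 ≈ 0.855000
step 6 [6y] bond c/1=3/200: DF=(1850209/2000000 − 3/200·(0.970700+0.941500+0.898400+0.870300+0.855000))/(1+3/200) = 2111/2500 ≈ 0.844400
step 7 [7y] bond c/1=21/400: DF=(29051/25000 − 21/400·(0.970700+0.941500+0.898400+0.870300+0.855000+0.844400))/(1+21/400) = 8357/10000 ≈ 0.835700
step 8 [8y] zero: DF = P = 1613/2000 ≈ 0.806500

1 1 9707/10000
2 2 1883/2000
3 3 1123/1250
4 4 8703/10000
5 5 171/200
6 6 2111/2500
7 7 8357/10000
8 8 1613/2000
s(1y) = (1/(9707/10000) − 1)/(1) = 293/9707 ≈ 3.0184%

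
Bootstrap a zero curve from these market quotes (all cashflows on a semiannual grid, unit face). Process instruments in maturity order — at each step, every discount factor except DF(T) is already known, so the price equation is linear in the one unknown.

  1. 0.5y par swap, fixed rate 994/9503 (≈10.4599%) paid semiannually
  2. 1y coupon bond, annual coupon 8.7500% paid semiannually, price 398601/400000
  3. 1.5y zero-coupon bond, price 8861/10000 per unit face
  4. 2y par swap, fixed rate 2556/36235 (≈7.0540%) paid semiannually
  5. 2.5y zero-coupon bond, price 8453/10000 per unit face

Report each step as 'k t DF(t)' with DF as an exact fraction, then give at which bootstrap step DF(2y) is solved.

1 1/2 9503/10000
2 1 9149/10000
3 3/2 8861/10000
4 2 4361/5000
5 5/2 8453/10000
DF(2y) is solved at step 4

step 1 [0.5y] swap r/2=497/9503: DF=(1 − 497/9503·(0))/(1+497/9503) = 9503/10000 ≈ 0.950300
step 2 [1y] bond c/2=7/160: DF=(398601/400000 − 7/160·(0.950300))/(1+7/160) = 9149/10000 ≈ 0.914900
step 3 [1.5y] zero: DF = P = 8861/10000 ≈ 0.886100
step 4 [2y] swap r/2=1278/36235: DF=(1 − 1278/36235·(0.950300+0.914900+0.886100))/(1+1278/36235) = 4361/5000 ≈ 0.872200
step 5 [2.5y] zero: DF = P = 8453/10000 ≈ 0.845300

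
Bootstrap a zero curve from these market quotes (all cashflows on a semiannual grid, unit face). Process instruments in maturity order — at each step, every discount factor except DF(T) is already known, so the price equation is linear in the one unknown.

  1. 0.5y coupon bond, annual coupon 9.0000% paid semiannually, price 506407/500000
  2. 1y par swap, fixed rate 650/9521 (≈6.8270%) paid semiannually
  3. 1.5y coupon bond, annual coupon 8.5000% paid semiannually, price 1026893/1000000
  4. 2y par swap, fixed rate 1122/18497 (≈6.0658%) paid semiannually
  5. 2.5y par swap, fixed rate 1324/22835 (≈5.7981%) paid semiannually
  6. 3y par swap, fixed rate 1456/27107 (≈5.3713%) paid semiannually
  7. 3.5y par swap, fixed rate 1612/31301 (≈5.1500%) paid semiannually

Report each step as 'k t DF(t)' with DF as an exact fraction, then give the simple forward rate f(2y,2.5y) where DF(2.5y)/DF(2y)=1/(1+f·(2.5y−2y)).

1 1/2 2423/2500
2 1 187/200
3 3/2 4537/5000
4 2 4439/5000
5 5/2 2169/2500
6 3 534/625
7 7/2 2097/2500
f(2y,2.5y) = ((4439/5000)/(2169/2500) − 1)/(1/2) = 101/2169 ≈ 4.6565%

step 1 [0.5y] bond c/2=9/200: DF=(506407/500000 − 9/200·(0))/(1+9/200) = 2423/2500 ≈ 0.969200
step 2 [1y] swap r/2=325/9521: DF=(1 − 325/9521·(0.969200))/(1+325/9521) = 187/200 ≈ 0.935000
step 3 [1.5y] bond c/2=17/400: DF=(1026893/1000000 − 17/400·(0.969200+0.935000))/(1+17/400) = 4537/5000 ≈ 0.907400
step 4 [2y] swap r/2=561/18497: DF=(1 − 561/18497·(0.969200+0.935000+0.907400))/(1+561/18497) = 4439/5000 ≈ 0.887800
step 5 [2.5y] swap r/2=662/22835: DF=(1 − 662/22835·(0.969200+0.935000+0.907400+0.887800))/(1+662/22835) = 2169/2500 ≈ 0.867600
step 6 [3y] swap r/2=728/27107: DF=(1 − 728/27107·(0.969200+0.935000+0.907400+0.887800+0.867600))/(1+728/27107) = 534/625 ≈ 0.854400
step 7 [3.5y] swap r/2=806/31301: DF=(1 − 806/31301·(0.969200+0.935000+0.907400+0.887800+0.867600+0.854400))/(1+806/31301) = 2097/2500 ≈ 0.838800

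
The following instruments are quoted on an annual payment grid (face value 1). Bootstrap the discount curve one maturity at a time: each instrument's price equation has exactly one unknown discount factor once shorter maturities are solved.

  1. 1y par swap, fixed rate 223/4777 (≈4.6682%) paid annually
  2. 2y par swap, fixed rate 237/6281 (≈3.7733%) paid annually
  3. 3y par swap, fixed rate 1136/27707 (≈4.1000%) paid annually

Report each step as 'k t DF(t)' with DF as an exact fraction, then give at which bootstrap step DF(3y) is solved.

step 1 [1y] swap r/1=223/4777: DF=(1 − 223/4777·(0))/(1+223/4777) = 4777/5000 ≈ 0.955400
step 2 [2y] swap r/1=237/6281: DF=(1 − 237/6281·(0.955400))/(1+237/6281) = 9289/10000 ≈ 0.928900
step 3 [3y] swap r/1=1136/27707: DF=(1 − 1136/27707·(0.955400+0.928900))/(1+1136/27707) = 554/625 ≈ 0.886400

1 1 4777/5000
2 2 9289/10000
3 3 554/625
DF(3y) is solved at step 3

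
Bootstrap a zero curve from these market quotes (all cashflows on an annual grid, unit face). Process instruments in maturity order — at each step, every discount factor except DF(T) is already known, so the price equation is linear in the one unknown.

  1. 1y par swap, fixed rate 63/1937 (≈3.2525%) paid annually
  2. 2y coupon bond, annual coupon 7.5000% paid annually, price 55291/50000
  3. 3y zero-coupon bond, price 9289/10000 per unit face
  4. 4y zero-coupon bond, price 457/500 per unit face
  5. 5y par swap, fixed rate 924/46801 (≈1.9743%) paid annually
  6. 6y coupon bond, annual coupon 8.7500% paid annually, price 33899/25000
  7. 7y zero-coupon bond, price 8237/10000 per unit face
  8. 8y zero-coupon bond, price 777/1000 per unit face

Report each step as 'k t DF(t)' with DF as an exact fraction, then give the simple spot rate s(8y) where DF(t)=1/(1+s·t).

step 1 [1y] swap r/1=63/1937: DF=(1 − 63/1937·(0))/(1+63/1937) = 1937/2000 ≈ 0.968500
step 2 [2y] bond c/1=3/40: DF=(55291/50000 − 3/40·(0.968500))/(1+3/40) = 9611/10000 ≈ 0.961100
step 3 [3y] zero: DF = P = 9289/10000 ≈ 0.928900
step 4 [4y] zero: DF = P = 457/500 ≈ 0.914000
step 5 [5y] swap r/1=924/46801: DF=(1 − 924/46801·(0.968500+0.961100+0.928900+0.914000))/(1+924/46801) = 2269/2500 ≈ 0.907600
step 6 [6y] bond c/1=7/80: DF=(33899/25000 − 7/80·(0.968500+0.961100+0.928900+0.914000+0.907600))/(1+7/80) = 8703/10000 ≈ 0.870300
step 7 [7y] zero: DF = P = 8237/10000 ≈ 0.823700
step 8 [8y] zero: DF = P = 777/1000 ≈ 0.777000

1 1 1937/2000
2 2 9611/10000
3 3 9289/10000
4 4 457/500
5 5 2269/2500
6 6 8703/10000
7 7 8237/10000
8 8 777/1000
s(8y) = (1/(777/1000) − 1)/(8) = 223/6216 ≈ 3.5875%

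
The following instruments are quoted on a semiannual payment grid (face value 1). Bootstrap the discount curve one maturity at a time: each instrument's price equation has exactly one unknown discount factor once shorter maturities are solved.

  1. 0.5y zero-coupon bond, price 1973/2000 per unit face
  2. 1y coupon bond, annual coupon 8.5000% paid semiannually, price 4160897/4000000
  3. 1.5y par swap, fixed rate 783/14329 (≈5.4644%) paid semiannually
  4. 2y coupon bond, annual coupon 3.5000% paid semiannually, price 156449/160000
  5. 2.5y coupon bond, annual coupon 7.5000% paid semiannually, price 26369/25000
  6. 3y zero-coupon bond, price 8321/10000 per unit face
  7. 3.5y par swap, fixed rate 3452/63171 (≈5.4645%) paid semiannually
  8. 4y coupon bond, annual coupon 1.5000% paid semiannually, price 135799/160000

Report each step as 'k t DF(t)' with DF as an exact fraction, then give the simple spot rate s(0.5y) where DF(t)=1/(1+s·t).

step 1 [0.5y] zero: DF = P = 1973/2000 ≈ 0.986500
step 2 [1y] bond c/2=17/400: DF=(4160897/4000000 − 17/400·(0.986500))/(1+17/400) = 1197/1250 ≈ 0.957600
step 3 [1.5y] swap r/2=783/28658: DF=(1 − 783/28658·(0.986500+0.957600))/(1+783/28658) = 9217/10000 ≈ 0.921700
step 4 [2y] bond c/2=7/400: DF=(156449/160000 − 7/400·(0.986500+0.957600+0.921700))/(1+7/400) = 9117/10000 ≈ 0.911700
step 5 [2.5y] bond c/2=3/80: DF=(26369/25000 − 3/80·(0.986500+0.957600+0.921700+0.911700))/(1+3/80) = 8801/10000 ≈ 0.880100
step 6 [3y] zero: DF = P = 8321/10000 ≈ 0.832100
step 7 [3.5y] swap r/2=1726/63171: DF=(1 − 1726/63171·(0.986500+0.957600+0.921700+0.911700+0.880100+0.832100))/(1+1726/63171) = 4137/5000 ≈ 0.827400
step 8 [4y] bond c/2=3/400: DF=(135799/160000 − 3/400·(0.986500+0.957600+0.921700+0.911700+0.880100+0.832100+0.827400))/(1+3/400) = 3977/5000 ≈ 0.795400

1 1/2 1973/2000
2 1 1197/1250
3 3/2 9217/10000
4 2 9117/10000
5 5/2 8801/10000
6 3 8321/10000
7 7/2 4137/5000
8 4 3977/5000
s(0.5y) = (1/(1973/2000) − 1)/(1/2) = 54/1973 ≈ 2.7369%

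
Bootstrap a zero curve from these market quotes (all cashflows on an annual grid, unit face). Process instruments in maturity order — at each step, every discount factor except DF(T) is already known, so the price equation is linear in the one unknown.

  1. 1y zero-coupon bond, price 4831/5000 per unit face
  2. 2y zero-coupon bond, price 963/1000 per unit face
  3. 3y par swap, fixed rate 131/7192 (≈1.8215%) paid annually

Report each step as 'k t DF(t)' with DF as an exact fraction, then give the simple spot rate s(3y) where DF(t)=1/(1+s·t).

step 1 [1y] zero: DF = P = 4831/5000 ≈ 0.966200
step 2 [2y] zero: DF = P = 963/1000 ≈ 0.963000
step 3 [3y] swap r/1=131/7192: DF=(1 − 131/7192·(0.966200+0.963000))/(1+131/7192) = 2369/2500 ≈ 0.947600

1 1 4831/5000
2 2 963/1000
3 3 2369/2500
s(3y) = (1/(2369/2500) − 1)/(3) = 131/7107 ≈ 1.8433%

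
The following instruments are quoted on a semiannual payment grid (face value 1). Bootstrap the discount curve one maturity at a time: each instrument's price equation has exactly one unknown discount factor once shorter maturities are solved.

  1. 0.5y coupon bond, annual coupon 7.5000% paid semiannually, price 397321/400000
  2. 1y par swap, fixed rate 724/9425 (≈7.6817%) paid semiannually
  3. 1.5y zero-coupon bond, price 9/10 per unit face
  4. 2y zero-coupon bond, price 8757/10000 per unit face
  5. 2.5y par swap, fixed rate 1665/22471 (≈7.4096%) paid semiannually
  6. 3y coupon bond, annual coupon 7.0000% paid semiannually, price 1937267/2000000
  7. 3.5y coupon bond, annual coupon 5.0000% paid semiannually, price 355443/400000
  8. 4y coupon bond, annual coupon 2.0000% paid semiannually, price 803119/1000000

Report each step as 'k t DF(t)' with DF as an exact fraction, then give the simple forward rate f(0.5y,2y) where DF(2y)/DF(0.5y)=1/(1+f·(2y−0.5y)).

step 1 [0.5y] bond c/2=3/80: DF=(397321/400000 − 3/80·(0))/(1+3/80) = 4787/5000 ≈ 0.957400
step 2 [1y] swap r/2=362/9425: DF=(1 − 362/9425·(0.957400))/(1+362/9425) = 2319/2500 ≈ 0.927600
step 3 [1.5y] zero: DF = P = 9/10 ≈ 0.900000
step 4 [2y] zero: DF = P = 8757/10000 ≈ 0.875700
step 5 [2.5y] swap r/2=1665/44942: DF=(1 − 1665/44942·(0.957400+0.927600+0.900000+0.875700))/(1+1665/44942) = 1667/2000 ≈ 0.833500
step 6 [3y] bond c/2=7/200: DF=(1937267/2000000 − 7/200·(0.957400+0.927600+0.900000+0.875700+0.833500))/(1+7/200) = 7839/10000 ≈ 0.783900
step 7 [3.5y] bond c/2=1/40: DF=(355443/400000 − 1/40·(0.957400+0.927600+0.900000+0.875700+0.833500+0.783900))/(1+1/40) = 3691/5000 ≈ 0.738200
step 8 [4y] bond c/2=1/100: DF=(803119/1000000 − 1/100·(0.957400+0.927600+0.900000+0.875700+0.833500+0.783900+0.738200))/(1+1/100) = 1839/2500 ≈ 0.735600

1 1/2 4787/5000
2 1 2319/2500
3 3/2 9/10
4 2 8757/10000
5 5/2 1667/2000
6 3 7839/10000
7 7/2 3691/5000
8 4 1839/2500
f(0.5y,2y) = ((4787/5000)/(8757/10000) − 1)/(3/2) = 1634/26271 ≈ 6.2198%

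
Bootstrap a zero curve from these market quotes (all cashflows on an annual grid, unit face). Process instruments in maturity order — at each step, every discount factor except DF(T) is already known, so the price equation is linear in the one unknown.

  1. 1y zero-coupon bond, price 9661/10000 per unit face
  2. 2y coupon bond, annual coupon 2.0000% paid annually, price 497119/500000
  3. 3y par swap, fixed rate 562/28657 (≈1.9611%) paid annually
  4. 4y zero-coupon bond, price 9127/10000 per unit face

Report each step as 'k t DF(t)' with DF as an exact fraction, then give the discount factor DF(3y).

step 1 [1y] zero: DF = P = 9661/10000 ≈ 0.966100
step 2 [2y] bond c/1=1/50: DF=(497119/500000 − 1/50·(0.966100))/(1+1/50) = 4779/5000 ≈ 0.955800
step 3 [3y] swap r/1=562/28657: DF=(1 − 562/28657·(0.966100+0.955800))/(1+562/28657) = 4719/5000 ≈ 0.943800
step 4 [4y] zero: DF = P = 9127/10000 ≈ 0.912700

1 1 9661/10000
2 2 4779/5000
3 3 4719/5000
4 4 9127/10000
DF(3y) = 4719/5000 ≈ 0.943800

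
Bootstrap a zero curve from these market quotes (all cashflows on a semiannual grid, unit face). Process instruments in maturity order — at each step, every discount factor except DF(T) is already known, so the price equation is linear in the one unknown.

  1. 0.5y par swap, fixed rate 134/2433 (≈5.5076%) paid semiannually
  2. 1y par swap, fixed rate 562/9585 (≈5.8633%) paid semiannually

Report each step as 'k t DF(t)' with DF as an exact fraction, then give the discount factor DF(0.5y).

step 1 [0.5y] swap r/2=67/2433: DF=(1 − 67/2433·(0))/(1+67/2433) = 2433/2500 ≈ 0.973200
step 2 [1y] swap r/2=281/9585: DF=(1 − 281/9585·(0.973200))/(1+281/9585) = 4719/5000 ≈ 0.943800

1 1/2 2433/2500
2 1 4719/5000
DF(0.5y) = 2433/2500 ≈ 0.973200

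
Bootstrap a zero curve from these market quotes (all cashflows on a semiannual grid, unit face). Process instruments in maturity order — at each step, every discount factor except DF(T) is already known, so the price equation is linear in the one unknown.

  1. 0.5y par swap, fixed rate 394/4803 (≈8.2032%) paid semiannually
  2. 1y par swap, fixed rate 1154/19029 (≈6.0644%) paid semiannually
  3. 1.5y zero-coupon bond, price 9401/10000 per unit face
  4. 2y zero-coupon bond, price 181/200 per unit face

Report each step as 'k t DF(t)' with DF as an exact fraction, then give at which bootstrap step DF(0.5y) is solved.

1 1/2 4803/5000
2 1 9423/10000
3 3/2 9401/10000
4 2 181/200
DF(0.5y) is solved at step 1

step 1 [0.5y] swap r/2=197/4803: DF=(1 − 197/4803·(0))/(1+197/4803) = 4803/5000 ≈ 0.960600
step 2 [1y] swap r/2=577/19029: DF=(1 − 577/19029·(0.960600))/(1+577/19029) = 9423/10000 ≈ 0.942300
step 3 [1.5y] zero: DF = P = 9401/10000 ≈ 0.940100
step 4 [2y] zero: DF = P = 181/200 ≈ 0.905000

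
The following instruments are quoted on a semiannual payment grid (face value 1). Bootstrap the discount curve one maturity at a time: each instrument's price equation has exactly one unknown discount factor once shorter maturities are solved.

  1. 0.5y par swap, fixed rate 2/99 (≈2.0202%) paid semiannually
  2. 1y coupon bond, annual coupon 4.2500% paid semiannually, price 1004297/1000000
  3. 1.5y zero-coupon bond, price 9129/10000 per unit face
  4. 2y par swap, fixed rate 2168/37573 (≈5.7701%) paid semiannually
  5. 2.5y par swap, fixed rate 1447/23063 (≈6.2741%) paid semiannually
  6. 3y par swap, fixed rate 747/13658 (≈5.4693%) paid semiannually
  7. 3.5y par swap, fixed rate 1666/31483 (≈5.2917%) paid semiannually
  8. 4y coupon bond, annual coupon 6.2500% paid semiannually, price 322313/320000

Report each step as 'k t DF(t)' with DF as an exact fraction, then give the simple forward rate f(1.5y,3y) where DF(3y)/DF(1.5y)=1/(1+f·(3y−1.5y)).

step 1 [0.5y] swap r/2=1/99: DF=(1 − 1/99·(0))/(1+1/99) = 99/100 ≈ 0.990000
step 2 [1y] bond c/2=17/800: DF=(1004297/1000000 − 17/800·(0.990000))/(1+17/800) = 2407/2500 ≈ 0.962800
step 3 [1.5y] zero: DF = P = 9129/10000 ≈ 0.912900
step 4 [2y] swap r/2=1084/37573: DF=(1 − 1084/37573·(0.990000+0.962800+0.912900))/(1+1084/37573) = 2229/2500 ≈ 0.891600
step 5 [2.5y] swap r/2=1447/46126: DF=(1 − 1447/46126·(0.990000+0.962800+0.912900+0.891600))/(1+1447/46126) = 8553/10000 ≈ 0.855300
step 6 [3y] swap r/2=747/27316: DF=(1 − 747/27316·(0.990000+0.962800+0.912900+0.891600+0.855300))/(1+747/27316) = 4253/5000 ≈ 0.850600
step 7 [3.5y] swap r/2=833/31483: DF=(1 − 833/31483·(0.990000+0.962800+0.912900+0.891600+0.855300+0.850600))/(1+833/31483) = 4167/5000 ≈ 0.833400
step 8 [4y] bond c/2=1/32: DF=(322313/320000 − 1/32·(0.990000+0.962800+0.912900+0.891600+0.855300+0.850600+0.833400))/(1+1/32) = 7859/10000 ≈ 0.785900

1 1/2 99/100
2 1 2407/2500
3 3/2 9129/10000
4 2 2229/2500
5 5/2 8553/10000
6 3 4253/5000
7 7/2 4167/5000
8 4 7859/10000
f(1.5y,3y) = ((9129/10000)/(4253/5000) − 1)/(3/2) = 623/12759 ≈ 4.8828%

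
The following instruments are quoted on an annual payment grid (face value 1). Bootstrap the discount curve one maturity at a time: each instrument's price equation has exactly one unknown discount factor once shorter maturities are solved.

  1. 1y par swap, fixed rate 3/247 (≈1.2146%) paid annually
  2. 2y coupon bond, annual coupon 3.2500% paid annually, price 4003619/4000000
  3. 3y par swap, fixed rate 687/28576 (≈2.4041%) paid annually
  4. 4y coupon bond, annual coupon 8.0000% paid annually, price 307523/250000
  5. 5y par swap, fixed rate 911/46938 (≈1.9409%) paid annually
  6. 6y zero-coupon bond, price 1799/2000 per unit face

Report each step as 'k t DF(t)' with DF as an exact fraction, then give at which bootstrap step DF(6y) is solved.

step 1 [1y] swap r/1=3/247: DF=(1 − 3/247·(0))/(1+3/247) = 247/250 ≈ 0.988000
step 2 [2y] bond c/1=13/400: DF=(4003619/4000000 − 13/400·(0.988000))/(1+13/400) = 9383/10000 ≈ 0.938300
step 3 [3y] swap r/1=687/28576: DF=(1 − 687/28576·(0.988000+0.938300))/(1+687/28576) = 9313/10000 ≈ 0.931300
step 4 [4y] bond c/1=2/25: DF=(307523/250000 − 2/25·(0.988000+0.938300+0.931300))/(1+2/25) = 9273/10000 ≈ 0.927300
step 5 [5y] swap r/1=911/46938: DF=(1 − 911/46938·(0.988000+0.938300+0.931300+0.927300))/(1+911/46938) = 9089/10000 ≈ 0.908900
step 6 [6y] zero: DF = P = 1799/2000 ≈ 0.899500

1 1 247/250
2 2 9383/10000
3 3 9313/10000
4 4 9273/10000
5 5 9089/10000
6 6 1799/2000
DF(6y) is solved at step 6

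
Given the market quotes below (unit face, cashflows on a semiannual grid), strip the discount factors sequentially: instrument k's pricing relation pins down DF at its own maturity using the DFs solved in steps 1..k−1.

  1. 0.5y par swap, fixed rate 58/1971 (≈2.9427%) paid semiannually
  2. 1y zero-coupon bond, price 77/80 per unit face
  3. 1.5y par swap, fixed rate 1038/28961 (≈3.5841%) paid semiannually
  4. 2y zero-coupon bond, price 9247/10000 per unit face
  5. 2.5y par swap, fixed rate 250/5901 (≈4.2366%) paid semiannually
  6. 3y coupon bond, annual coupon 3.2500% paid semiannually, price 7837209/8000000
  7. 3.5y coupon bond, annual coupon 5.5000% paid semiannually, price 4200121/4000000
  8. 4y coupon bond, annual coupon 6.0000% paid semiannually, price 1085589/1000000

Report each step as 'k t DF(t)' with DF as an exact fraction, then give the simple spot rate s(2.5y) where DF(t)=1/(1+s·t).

step 1 [0.5y] swap r/2=29/1971: DF=(1 − 29/1971·(0))/(1+29/1971) = 1971/2000 ≈ 0.985500
step 2 [1y] zero: DF = P = 77/80 ≈ 0.962500
step 3 [1.5y] swap r/2=519/28961: DF=(1 − 519/28961·(0.985500+0.962500))/(1+519/28961) = 9481/10000 ≈ 0.948100
step 4 [2y] zero: DF = P = 9247/10000 ≈ 0.924700
step 5 [2.5y] swap r/2=125/5901: DF=(1 − 125/5901·(0.985500+0.962500+0.948100+0.924700))/(1+125/5901) = 9/10 ≈ 0.900000
step 6 [3y] bond c/2=13/800: DF=(7837209/8000000 − 13/800·(0.985500+0.962500+0.948100+0.924700+0.900000))/(1+13/800) = 1777/2000 ≈ 0.888500
step 7 [3.5y] bond c/2=11/400: DF=(4200121/4000000 − 11/400·(0.985500+0.962500+0.948100+0.924700+0.900000+0.888500))/(1+11/400) = 4359/5000 ≈ 0.871800
step 8 [4y] bond c/2=3/100: DF=(1085589/1000000 − 3/100·(0.985500+0.962500+0.948100+0.924700+0.900000+0.888500+0.871800))/(1+3/100) = 2163/2500 ≈ 0.865200

1 1/2 1971/2000
2 1 77/80
3 3/2 9481/10000
4 2 9247/10000
5 5/2 9/10
6 3 1777/2000
7 7/2 4359/5000
8 4 2163/2500
s(2.5y) = (1/(9/10) − 1)/(5/2) = 2/45 ≈ 4.4444%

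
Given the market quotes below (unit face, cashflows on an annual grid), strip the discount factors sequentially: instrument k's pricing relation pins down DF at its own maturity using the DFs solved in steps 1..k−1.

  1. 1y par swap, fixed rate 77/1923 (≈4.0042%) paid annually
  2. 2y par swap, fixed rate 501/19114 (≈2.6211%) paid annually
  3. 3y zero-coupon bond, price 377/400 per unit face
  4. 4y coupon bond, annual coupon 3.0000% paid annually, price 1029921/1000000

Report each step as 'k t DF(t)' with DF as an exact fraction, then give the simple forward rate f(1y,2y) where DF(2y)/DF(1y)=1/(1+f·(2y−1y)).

1 1 1923/2000
2 2 9499/10000
3 3 377/400
4 4 573/625
f(1y,2y) = ((1923/2000)/(9499/10000) − 1)/(1) = 116/9499 ≈ 1.2212%

step 1 [1y] swap r/1=77/1923: DF=(1 − 77/1923·(0))/(1+77/1923) = 1923/2000 ≈ 0.961500
step 2 [2y] swap r/1=501/19114: DF=(1 − 501/19114·(0.961500))/(1+501/19114) = 9499/10000 ≈ 0.949900
step 3 [3y] zero: DF = P = 377/400 ≈ 0.942500
step 4 [4y] bond c/1=3/100: DF=(1029921/1000000 − 3/100·(0.961500+0.949900+0.942500))/(1+3/100) = 573/625 ≈ 0.916800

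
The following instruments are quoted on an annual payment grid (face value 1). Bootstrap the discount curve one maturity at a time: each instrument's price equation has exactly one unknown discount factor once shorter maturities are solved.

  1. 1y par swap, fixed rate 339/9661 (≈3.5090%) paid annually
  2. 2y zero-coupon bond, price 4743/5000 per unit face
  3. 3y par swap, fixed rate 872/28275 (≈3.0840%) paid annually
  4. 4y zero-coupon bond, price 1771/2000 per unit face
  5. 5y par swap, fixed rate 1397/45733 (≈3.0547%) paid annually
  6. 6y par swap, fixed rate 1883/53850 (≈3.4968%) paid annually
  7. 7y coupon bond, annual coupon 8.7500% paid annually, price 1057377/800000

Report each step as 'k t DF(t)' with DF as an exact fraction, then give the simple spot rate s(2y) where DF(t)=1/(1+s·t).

1 1 9661/10000
2 2 4743/5000
3 3 1141/1250
4 4 1771/2000
5 5 8603/10000
6 6 8117/10000
7 7 7821/10000
s(2y) = (1/(4743/5000) − 1)/(2) = 257/9486 ≈ 2.7093%

step 1 [1y] swap r/1=339/9661: DF=(1 − 339/9661·(0))/(1+339/9661) = 9661/10000 ≈ 0.966100
step 2 [2y] zero: DF = P = 4743/5000 ≈ 0.948600
step 3 [3y] swap r/1=872/28275: DF=(1 − 872/28275·(0.966100+0.948600))/(1+872/28275) = 1141/1250 ≈ 0.912800
step 4 [4y] zero: DF = P = 1771/2000 ≈ 0.885500
step 5 [5y] swap r/1=1397/45733: DF=(1 − 1397/45733·(0.966100+0.948600+0.912800+0.885500))/(1+1397/45733) = 8603/10000 ≈ 0.860300
step 6 [6y] swap r/1=1883/53850: DF=(1 − 1883/53850·(0.966100+0.948600+0.912800+0.885500+0.860300))/(1+1883/53850) = 8117/10000 ≈ 0.811700
step 7 [7y] bond c/1=7/80: DF=(1057377/800000 − 7/80·(0.966100+0.948600+0.912800+0.885500+0.860300+0.811700))/(1+7/80) = 7821/10000 ≈ 0.782100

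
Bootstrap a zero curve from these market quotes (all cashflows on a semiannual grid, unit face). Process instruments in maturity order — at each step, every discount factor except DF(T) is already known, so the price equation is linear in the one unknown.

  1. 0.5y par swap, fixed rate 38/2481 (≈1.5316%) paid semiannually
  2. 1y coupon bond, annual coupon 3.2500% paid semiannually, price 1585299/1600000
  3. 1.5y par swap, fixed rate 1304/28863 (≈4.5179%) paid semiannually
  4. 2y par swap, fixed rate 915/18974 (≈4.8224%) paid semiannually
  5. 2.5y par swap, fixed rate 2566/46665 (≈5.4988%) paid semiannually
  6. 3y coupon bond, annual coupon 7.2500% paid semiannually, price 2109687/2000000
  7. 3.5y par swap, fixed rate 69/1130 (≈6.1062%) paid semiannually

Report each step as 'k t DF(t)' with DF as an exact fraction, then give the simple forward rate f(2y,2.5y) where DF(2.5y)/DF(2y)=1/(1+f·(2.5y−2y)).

1 1/2 2481/2500
2 1 9591/10000
3 3/2 2337/2500
4 2 1817/2000
5 5/2 8717/10000
6 3 8547/10000
7 7/2 2017/2500
f(2y,2.5y) = ((1817/2000)/(8717/10000) − 1)/(1/2) = 32/379 ≈ 8.4433%

step 1 [0.5y] swap r/2=19/2481: DF=(1 − 19/2481·(0))/(1+19/2481) = 2481/2500 ≈ 0.992400
step 2 [1y] bond c/2=13/800: DF=(1585299/1600000 − 13/800·(0.992400))/(1+13/800) = 9591/10000 ≈ 0.959100
step 3 [1.5y] swap r/2=652/28863: DF=(1 − 652/28863·(0.992400+0.959100))/(1+652/28863) = 2337/2500 ≈ 0.934800
step 4 [2y] swap r/2=915/37948: DF=(1 − 915/37948·(0.992400+0.959100+0.934800))/(1+915/37948) = 1817/2000 ≈ 0.908500
step 5 [2.5y] swap r/2=1283/46665: DF=(1 − 1283/46665·(0.992400+0.959100+0.934800+0.908500))/(1+1283/46665) = 8717/10000 ≈ 0.871700
step 6 [3y] bond c/2=29/800: DF=(2109687/2000000 − 29/800·(0.992400+0.959100+0.934800+0.908500+0.871700))/(1+29/800) = 8547/10000 ≈ 0.854700
step 7 [3.5y] swap r/2=69/2260: DF=(1 − 69/2260·(0.992400+0.959100+0.934800+0.908500+0.871700+0.854700))/(1+69/2260) = 2017/2500 ≈ 0.806800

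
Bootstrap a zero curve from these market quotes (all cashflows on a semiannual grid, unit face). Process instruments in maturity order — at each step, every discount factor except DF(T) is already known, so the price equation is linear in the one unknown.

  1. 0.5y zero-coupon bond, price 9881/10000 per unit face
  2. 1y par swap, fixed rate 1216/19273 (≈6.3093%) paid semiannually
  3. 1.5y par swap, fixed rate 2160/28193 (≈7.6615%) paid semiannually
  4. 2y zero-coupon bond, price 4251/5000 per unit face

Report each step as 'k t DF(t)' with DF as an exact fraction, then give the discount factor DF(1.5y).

step 1 [0.5y] zero: DF = P = 9881/10000 ≈ 0.988100
step 2 [1y] swap r/2=608/19273: DF=(1 − 608/19273·(0.988100))/(1+608/19273) = 587/625 ≈ 0.939200
step 3 [1.5y] swap r/2=1080/28193: DF=(1 − 1080/28193·(0.988100+0.939200))/(1+1080/28193) = 223/250 ≈ 0.892000
step 4 [2y] zero: DF = P = 4251/5000 ≈ 0.850200

1 1/2 9881/10000
2 1 587/625
3 3/2 223/250
4 2 4251/5000
DF(1.5y) = 223/250 ≈ 0.892000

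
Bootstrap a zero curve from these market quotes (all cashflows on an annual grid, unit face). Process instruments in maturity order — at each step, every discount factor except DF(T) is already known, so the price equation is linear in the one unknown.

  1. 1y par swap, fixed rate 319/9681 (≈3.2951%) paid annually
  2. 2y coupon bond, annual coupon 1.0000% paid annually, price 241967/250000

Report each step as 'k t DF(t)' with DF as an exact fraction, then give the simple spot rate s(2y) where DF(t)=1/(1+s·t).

1 1 9681/10000
2 2 9487/10000
s(2y) = (1/(9487/10000) − 1)/(2) = 513/18974 ≈ 2.7037%

step 1 [1y] swap r/1=319/9681: DF=(1 − 319/9681·(0))/(1+319/9681) = 9681/10000 ≈ 0.968100
step 2 [2y] bond c/1=1/100: DF=(241967/250000 − 1/100·(0.968100))/(1+1/100) = 9487/10000 ≈ 0.948700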